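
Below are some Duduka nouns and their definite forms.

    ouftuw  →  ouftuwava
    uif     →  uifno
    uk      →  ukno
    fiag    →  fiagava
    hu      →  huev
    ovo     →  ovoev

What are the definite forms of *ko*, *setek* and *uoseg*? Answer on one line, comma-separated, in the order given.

koev, setekno, uosegava

The pattern is voicing of the final sound: -no when the stem ends in a voiceless consonant (*uif*, *uk*); -ava when the stem ends in a voiced consonant (*ouftuw*, *fiag*); -ev when the stem ends in a vowel (*hu*, *ovo*).
*ko*: final sound = /o/, a vowel → -ev → *koev*.
*setek* — final sound /k/ (a voiceless consonant) → -no → *setekno*.
*uoseg* — final sound /g/ (a voiced consonant) → -ava → *uosegava*.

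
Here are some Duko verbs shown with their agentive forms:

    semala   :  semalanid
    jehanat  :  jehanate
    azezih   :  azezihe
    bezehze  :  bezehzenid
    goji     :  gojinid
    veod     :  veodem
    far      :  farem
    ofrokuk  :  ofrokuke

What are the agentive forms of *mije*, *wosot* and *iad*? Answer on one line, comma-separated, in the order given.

mijenid, wosote, iadem

The alternation tracks the final sound of the stem — -e when the stem ends in a voiceless consonant (*jehanat*, *azezih*, *ofrokuk*); -em when the stem ends in a voiced consonant (*veod*, *far*); -nid when the stem ends in a vowel (*semala*, *bezehze*, *goji*).
*mije* — final sound /e/ (a vowel) → -nid → *mijenid*.
Since the final sound of *wosot* is /t/ (a voiceless consonant), it takes -e, giving *wosote*.
Since the final sound of *iad* is /d/ (a voiced consonant), it takes -em, giving *iadem*.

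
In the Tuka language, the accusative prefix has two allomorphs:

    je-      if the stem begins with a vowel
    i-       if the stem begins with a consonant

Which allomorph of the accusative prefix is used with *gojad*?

*gojad* — first sound /g/ (a consonant) → i-.

i-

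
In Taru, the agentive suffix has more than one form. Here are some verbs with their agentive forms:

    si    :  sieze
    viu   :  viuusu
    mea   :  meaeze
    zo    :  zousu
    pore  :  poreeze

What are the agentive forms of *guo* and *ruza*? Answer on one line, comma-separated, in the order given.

The pattern is rounding harmony: -usu when the last vowel of the stem is a rounded vowel (*viu*, *zo*); -eze when the last vowel of the stem is an unrounded vowel (*si*, *mea*, *pore*).
*guo* — last vowel /o/ (a rounded vowel) → -usu → *guousu*.
*ruza*: last vowel = /a/, an unrounded vowel → -eze → *ruzaeze*.

guousu, ruzaeze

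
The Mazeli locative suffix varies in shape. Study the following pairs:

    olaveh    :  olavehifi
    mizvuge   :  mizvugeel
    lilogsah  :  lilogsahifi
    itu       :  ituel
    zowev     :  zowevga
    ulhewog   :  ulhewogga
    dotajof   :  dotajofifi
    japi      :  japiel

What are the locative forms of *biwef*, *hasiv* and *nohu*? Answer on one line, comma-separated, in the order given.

The alternation tracks the final sound of the stem — -ifi when the stem ends in a voiceless consonant (*olaveh*, *lilogsah*, *dotajof*); -ga when the stem ends in a voiced consonant (*zowev*, *ulhewog*); -el when the stem ends in a vowel (*mizvuge*, *itu*, *japi*).
*biwef*: final sound = /f/, a voiceless consonant → -ifi → *biwefifi*.
Since the final sound of *hasiv* is /v/ (a voiced consonant), it takes -ga, giving *hasivga*.
The final sound of *nohu* is /u/, which is a vowel, so the suffix is -el, giving *nohuel*.

biwefifi, hasivga, nohuel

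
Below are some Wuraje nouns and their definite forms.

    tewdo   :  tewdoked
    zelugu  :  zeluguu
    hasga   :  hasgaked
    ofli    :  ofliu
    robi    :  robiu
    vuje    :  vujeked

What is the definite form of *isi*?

isiu

The suffix is conditioned by the last vowel: -u when the last vowel of the stem is a high vowel (*zelugu*, *ofli*, *robi*); -ked when the last vowel of the stem is a non-high vowel (*tewdo*, *hasga*, *vuje*).
Since the last vowel of *isi* is /i/ (a high vowel), it takes -u, giving *isiu*.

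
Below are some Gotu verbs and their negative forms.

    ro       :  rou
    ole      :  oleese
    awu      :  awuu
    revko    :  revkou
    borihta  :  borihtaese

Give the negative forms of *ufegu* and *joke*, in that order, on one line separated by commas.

ufeguu, jokeese

The suffix is conditioned by the last vowel: -u when the last vowel of the stem is a rounded vowel (*ro*, *awu*, *revko*); -ese when the last vowel of the stem is an unrounded vowel (*ole*, *borihta*).
The last vowel of *ufegu* is /u/, which is a rounded vowel, so the suffix is -u, giving *ufeguu*.
The last vowel of *joke* is /e/, which is an unrounded vowel, so the suffix is -ese, giving *jokeese*.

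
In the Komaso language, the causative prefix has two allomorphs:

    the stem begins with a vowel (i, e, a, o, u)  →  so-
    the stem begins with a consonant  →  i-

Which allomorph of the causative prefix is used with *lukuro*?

Since the first sound of *lukuro* is /l/ (a consonant), it takes i-.

i-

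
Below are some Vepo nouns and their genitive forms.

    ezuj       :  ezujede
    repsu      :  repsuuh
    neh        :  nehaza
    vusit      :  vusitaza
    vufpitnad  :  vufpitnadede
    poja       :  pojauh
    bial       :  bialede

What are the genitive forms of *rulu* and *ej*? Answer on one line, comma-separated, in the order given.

The pattern is voicing of the final sound: -aza when the stem ends in a voiceless consonant (*neh*, *vusit*); -ede when the stem ends in a voiced consonant (*ezuj*, *vufpitnad*, *bial*); -uh when the stem ends in a vowel (*repsu*, *poja*).
*rulu* — final sound /u/ (a vowel) → -uh → *ruluuh*.
Since the final sound of *ej* is /j/ (a voiced consonant), it takes -ede, giving *ejede*.

ruluuh, ejede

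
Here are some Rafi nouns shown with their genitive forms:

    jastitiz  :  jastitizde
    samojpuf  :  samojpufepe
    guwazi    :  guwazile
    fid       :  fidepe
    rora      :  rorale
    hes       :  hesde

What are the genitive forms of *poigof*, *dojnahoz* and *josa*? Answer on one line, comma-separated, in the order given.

Looking at the final sound of each stem: -de when the stem ends in a sibilant (*jastitiz*, *hes*); -epe when the stem ends in a non-sibilant consonant (*samojpuf*, *fid*); -le when the stem ends in a vowel (*guwazi*, *rora*).
*poigof* — final sound /f/ (a non-sibilant consonant) → -epe → *poigofepe*.
The final sound of *dojnahoz* is /z/, which is a sibilant, so the suffix is -de, giving *dojnahozde*.
The final sound of *josa* is /a/, which is a vowel, so the suffix is -le, giving *josale*.

poigofepe, dojnahozde, josale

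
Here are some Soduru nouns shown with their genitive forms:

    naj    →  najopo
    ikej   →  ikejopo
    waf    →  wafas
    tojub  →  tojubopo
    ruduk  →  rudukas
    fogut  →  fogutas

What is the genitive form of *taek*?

Looking at the final consonant of each stem: -as when the stem ends in a voiceless consonant (*waf*, *ruduk*, *fogut*); -opo when the stem ends in a voiced consonant (*naj*, *ikej*, *tojub*).
Since the final consonant of *taek* is /k/ (voiceless), it takes -as, giving *taekas*.

taekas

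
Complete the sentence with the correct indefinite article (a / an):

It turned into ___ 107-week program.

The indefinite article is chosen by the initial *sound* of the following word, not its spelling.
The number *107* is spoken "one hundred …", beginning with /wʌn/ — a consonant sound.
So the article is *a*: It turned into a 107-week program.

a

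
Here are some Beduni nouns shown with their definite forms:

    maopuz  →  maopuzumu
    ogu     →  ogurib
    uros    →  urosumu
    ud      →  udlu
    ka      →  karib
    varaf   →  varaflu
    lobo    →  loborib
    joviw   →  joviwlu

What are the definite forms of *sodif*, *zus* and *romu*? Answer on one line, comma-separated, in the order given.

Looking at the final sound of each stem: -umu when the stem ends in a sibilant (*maopuz*, *uros*); -lu when the stem ends in a non-sibilant consonant (*ud*, *varaf*, *joviw*); -rib when the stem ends in a vowel (*ogu*, *ka*, *lobo*).
Since the final sound of *sodif* is /f/ (a non-sibilant consonant), it takes -lu, giving *sodiflu*.
Since the final sound of *zus* is /s/ (a sibilant), it takes -umu, giving *zusumu*.
Since the final sound of *romu* is /u/ (a vowel), it takes -rib, giving *romurib*.

sodiflu, zusumu, romurib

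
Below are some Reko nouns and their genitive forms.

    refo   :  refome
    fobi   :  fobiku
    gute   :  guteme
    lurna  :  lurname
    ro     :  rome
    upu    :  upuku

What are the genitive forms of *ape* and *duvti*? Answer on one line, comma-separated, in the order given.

The alternation tracks the last vowel of the stem — -ku when the last vowel of the stem is a high vowel (*fobi*, *upu*); -me when the last vowel of the stem is a non-high vowel (*refo*, *gute*, *lurna*, *ro*).
*ape*: last vowel = /e/, a non-high vowel → -me → *apeme*.
Since the last vowel of *duvti* is /i/ (a high vowel), it takes -ku, giving *duvtiku*.

apeme, duvtiku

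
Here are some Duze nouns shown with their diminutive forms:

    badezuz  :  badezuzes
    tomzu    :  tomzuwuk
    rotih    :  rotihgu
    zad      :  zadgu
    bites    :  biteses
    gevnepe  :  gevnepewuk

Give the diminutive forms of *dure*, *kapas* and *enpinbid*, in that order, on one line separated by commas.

Looking at the final sound of each stem: -es when the stem ends in a sibilant (*badezuz*, *bites*); -gu when the stem ends in a non-sibilant consonant (*rotih*, *zad*); -wuk when the stem ends in a vowel (*tomzu*, *gevnepe*).
The final sound of *dure* is /e/, which is a vowel, so the suffix is -wuk, giving *durewuk*.
The final sound of *kapas* is /s/, which is a sibilant, so the suffix is -es, giving *kapases*.
The final sound of *enpinbid* is /d/, which is a non-sibilant consonant, so the suffix is -gu, giving *enpinbidgu*.

durewuk, kapases, enpinbidgu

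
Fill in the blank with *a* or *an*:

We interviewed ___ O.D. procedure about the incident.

The indefinite article is chosen by the initial *sound* of the following word, not its spelling.
The initialism *O.D.* is read letter by letter; the first letter, O, is pronounced /oʊ/, which begins with a vowel sound.
So the article is *an*: We interviewed an O.D. procedure about the incident.

an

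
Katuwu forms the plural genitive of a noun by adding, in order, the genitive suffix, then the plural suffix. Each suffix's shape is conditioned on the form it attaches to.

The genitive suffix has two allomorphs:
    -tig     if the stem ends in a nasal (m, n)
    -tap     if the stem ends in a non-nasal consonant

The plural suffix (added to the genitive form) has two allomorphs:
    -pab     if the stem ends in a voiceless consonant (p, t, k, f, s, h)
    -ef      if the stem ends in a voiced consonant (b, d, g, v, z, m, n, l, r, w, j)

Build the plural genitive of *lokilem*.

lokilemtigef

The final consonant of *lokilem* is /m/, which is a nasal, so the genitive suffix is -tig, giving *lokilemtig*.
The genitive form *lokilemtig* — final consonant /g/ (voiced) → -ef → *lokilemtigef*.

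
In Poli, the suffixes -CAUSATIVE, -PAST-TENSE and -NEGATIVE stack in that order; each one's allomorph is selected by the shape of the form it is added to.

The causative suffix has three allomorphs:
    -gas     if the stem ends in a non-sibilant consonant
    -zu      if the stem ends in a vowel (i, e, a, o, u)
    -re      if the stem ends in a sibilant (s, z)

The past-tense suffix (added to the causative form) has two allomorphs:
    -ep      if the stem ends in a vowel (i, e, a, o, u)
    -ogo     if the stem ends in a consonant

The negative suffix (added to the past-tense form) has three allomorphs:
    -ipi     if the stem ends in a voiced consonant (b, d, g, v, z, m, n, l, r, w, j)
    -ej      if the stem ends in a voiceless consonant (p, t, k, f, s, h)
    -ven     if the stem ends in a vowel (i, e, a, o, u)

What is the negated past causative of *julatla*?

*julatla* — final sound /a/ (a vowel) → -zu → *julatlazu*.
The causative form *julatlazu* — final sound /u/ (a vowel) → -ep → *julatlazuep*.
The final sound of the past-tense form *julatlazuep* is /p/, which is a voiceless consonant, so the negative suffix is -ej, giving *julatlazuepej*.

julatlazuepej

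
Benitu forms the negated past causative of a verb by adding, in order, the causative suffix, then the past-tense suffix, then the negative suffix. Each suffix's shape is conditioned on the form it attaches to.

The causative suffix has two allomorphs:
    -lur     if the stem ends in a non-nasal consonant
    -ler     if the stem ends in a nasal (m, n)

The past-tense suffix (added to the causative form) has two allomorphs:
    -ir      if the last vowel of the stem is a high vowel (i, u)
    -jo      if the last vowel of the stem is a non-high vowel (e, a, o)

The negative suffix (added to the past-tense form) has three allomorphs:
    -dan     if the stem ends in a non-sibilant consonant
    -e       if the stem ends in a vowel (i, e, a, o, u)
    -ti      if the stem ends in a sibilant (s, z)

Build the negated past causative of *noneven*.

The final consonant of *noneven* is /n/, which is a nasal, so the causative suffix is -ler, giving *nonevenler*.
The causative form *nonevenler*: last vowel = /e/, a non-high vowel → -jo → *nonevenlerjo*.
The final sound of the past-tense form *nonevenlerjo* is /o/, which is a vowel, so the negative suffix is -e, giving *nonevenlerjoe*.

nonevenlerjoe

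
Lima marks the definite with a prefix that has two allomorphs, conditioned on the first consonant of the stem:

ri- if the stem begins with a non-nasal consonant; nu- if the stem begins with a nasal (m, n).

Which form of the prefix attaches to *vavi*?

Since the first consonant of *vavi* is /v/ (non-nasal), it takes ri-.

ri-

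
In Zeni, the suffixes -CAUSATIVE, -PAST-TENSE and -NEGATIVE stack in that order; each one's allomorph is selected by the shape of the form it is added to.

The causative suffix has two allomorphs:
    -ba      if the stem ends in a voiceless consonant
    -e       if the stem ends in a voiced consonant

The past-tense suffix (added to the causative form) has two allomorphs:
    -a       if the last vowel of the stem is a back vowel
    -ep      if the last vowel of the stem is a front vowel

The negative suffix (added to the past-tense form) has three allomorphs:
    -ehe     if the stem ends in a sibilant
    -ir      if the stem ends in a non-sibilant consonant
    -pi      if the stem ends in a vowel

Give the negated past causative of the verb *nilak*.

*nilak*: final consonant = /k/, voiceless → -ba → *nilakba*.
Since the last vowel of the causative form *nilakba* is /a/ (a back vowel), it takes -a, giving *nilakbaa*.
The past-tense form *nilakbaa*: final sound = /a/, a vowel → -pi → *nilakbaapi*.

nilakbaapi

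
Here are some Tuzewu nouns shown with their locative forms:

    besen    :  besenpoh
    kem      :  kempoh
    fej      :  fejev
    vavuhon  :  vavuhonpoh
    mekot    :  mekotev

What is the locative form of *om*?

The pattern is nasality of the final consonant: -poh when the stem ends in a nasal (*besen*, *kem*, *vavuhon*); -ev when the stem ends in a non-nasal consonant (*fej*, *mekot*).
Since the final consonant of *om* is /m/ (a nasal), it takes -poh, giving *ompoh*.

ompoh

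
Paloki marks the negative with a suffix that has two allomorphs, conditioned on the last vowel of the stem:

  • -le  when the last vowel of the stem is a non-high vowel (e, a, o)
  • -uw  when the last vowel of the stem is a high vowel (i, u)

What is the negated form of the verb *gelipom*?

gelipomle

*gelipom*: last vowel = /o/, a non-high vowel → -le → *gelipomle*.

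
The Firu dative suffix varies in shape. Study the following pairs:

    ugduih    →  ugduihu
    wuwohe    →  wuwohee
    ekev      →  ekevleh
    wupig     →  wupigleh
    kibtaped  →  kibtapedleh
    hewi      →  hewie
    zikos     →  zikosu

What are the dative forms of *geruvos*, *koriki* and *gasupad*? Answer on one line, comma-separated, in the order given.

The alternation tracks the final sound of the stem — -u when the stem ends in a voiceless consonant (*ugduih*, *zikos*); -leh when the stem ends in a voiced consonant (*ekev*, *wupig*, *kibtaped*); -e when the stem ends in a vowel (*wuwohe*, *hewi*).
*geruvos* — final sound /s/ (a voiceless consonant) → -u → *geruvosu*.
Since the final sound of *koriki* is /i/ (a vowel), it takes -e, giving *korikie*.
The final sound of *gasupad* is /d/, which is a voiced consonant, so the suffix is -leh, giving *gasupadleh*.

geruvosu, korikie, gasupadleh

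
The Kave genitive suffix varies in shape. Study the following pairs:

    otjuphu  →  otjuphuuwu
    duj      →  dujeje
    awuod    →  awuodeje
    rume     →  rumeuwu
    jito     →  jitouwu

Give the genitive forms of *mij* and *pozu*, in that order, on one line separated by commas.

The pattern is consonant vs. vowel: -eje when the stem ends in a consonant (*duj*, *awuod*); -uwu when the stem ends in a vowel (*otjuphu*, *rume*, *jito*).
*mij*: final sound = /j/, a consonant → -eje → *mijeje*.
Since the final sound of *pozu* is /u/ (a vowel), it takes -uwu, giving *pozuuwu*.

mijeje, pozuuwu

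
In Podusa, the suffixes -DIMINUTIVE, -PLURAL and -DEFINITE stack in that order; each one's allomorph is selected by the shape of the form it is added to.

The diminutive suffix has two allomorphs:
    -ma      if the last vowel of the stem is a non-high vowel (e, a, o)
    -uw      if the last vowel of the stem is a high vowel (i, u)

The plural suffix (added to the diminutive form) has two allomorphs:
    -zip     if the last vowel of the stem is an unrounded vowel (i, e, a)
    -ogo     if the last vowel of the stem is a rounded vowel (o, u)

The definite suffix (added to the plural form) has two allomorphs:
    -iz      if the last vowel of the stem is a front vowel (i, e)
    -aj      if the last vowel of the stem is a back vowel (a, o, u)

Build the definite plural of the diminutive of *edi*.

ediuwogoaj

The last vowel of *edi* is /i/, which is a high vowel, so the diminutive suffix is -uw, giving *ediuw*.
Since the last vowel of the diminutive form *ediuw* is /u/ (a rounded vowel), it takes -ogo, giving *ediuwogo*.
The last vowel of the plural form *ediuwogo* is /o/, which is a back vowel, so the definite suffix is -aj, giving *ediuwogoaj*.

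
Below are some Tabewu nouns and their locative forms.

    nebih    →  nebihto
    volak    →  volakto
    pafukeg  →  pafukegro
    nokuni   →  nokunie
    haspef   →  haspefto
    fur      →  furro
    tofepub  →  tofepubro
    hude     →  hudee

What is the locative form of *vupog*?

vupogro

The pattern is voicing of the final sound: -to when the stem ends in a voiceless consonant (*nebih*, *volak*, *haspef*); -ro when the stem ends in a voiced consonant (*pafukeg*, *fur*, *tofepub*); -e when the stem ends in a vowel (*nokuni*, *hude*).
*vupog*: final sound = /g/, a voiced consonant → -ro → *vupogro*.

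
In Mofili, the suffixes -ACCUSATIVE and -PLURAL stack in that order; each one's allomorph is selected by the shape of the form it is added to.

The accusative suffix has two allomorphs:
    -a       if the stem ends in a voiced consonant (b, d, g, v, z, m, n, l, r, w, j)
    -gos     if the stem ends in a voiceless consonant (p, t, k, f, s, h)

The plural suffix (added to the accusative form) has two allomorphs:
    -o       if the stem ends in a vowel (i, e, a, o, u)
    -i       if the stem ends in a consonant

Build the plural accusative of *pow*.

The final consonant of *pow* is /w/, which is voiced, so the accusative suffix is -a, giving *powa*.
The accusative form *powa* — final sound /a/ (a vowel) → -o → *powao*.

powao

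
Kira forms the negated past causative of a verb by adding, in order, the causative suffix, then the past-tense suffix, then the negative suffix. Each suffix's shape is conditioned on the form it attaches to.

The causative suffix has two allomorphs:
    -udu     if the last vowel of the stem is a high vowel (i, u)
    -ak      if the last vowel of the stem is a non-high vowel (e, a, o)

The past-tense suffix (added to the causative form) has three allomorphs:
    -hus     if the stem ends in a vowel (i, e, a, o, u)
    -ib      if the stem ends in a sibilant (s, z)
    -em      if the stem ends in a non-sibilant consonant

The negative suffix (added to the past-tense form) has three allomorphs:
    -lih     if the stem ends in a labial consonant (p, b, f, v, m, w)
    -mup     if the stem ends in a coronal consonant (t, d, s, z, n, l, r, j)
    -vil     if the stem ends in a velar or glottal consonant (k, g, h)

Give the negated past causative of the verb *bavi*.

The last vowel of *bavi* is /i/, which is a high vowel, so the causative suffix is -udu, giving *baviudu*.
The final sound of the causative form *baviudu* is /u/, which is a vowel, so the past-tense suffix is -hus, giving *baviuduhus*.
Since the final consonant of the past-tense form *baviuduhus* is /s/ (coronal), it takes -mup, giving *baviuduhusmup*.

baviuduhusmup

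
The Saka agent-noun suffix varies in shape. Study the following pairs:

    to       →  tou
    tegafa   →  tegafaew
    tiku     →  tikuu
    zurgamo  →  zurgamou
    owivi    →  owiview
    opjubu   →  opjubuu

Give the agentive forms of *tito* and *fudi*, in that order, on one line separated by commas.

titou, fudiew

Looking at the last vowel of each stem: -u when the last vowel of the stem is a rounded vowel (*to*, *tiku*, *zurgamo*, *opjubu*); -ew when the last vowel of the stem is an unrounded vowel (*tegafa*, *owivi*).
Since the last vowel of *tito* is /o/ (a rounded vowel), it takes -u, giving *titou*.
*fudi* — last vowel /i/ (an unrounded vowel) → -ew → *fudiew*.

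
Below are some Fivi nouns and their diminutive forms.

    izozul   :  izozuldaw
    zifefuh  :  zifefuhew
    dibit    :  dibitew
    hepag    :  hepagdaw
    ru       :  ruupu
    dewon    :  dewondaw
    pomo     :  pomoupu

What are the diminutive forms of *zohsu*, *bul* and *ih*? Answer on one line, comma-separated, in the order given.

Looking at the final sound of each stem: -ew when the stem ends in a voiceless consonant (*zifefuh*, *dibit*); -daw when the stem ends in a voiced consonant (*izozul*, *hepag*, *dewon*); -upu when the stem ends in a vowel (*ru*, *pomo*).
*zohsu*: final sound = /u/, a vowel → -upu → *zohsuupu*.
The final sound of *bul* is /l/, which is a voiced consonant, so the suffix is -daw, giving *buldaw*.
*ih* — final sound /h/ (a voiceless consonant) → -ew → *ihew*.

zohsuupu, buldaw, ihew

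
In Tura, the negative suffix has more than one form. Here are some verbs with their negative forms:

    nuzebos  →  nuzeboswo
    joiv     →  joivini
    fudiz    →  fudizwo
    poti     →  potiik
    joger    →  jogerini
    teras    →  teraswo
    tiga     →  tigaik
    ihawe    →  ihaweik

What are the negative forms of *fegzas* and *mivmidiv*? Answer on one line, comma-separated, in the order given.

fegzaswo, mivmidivini

The pattern is sibilance of the final sound: -wo when the stem ends in a sibilant (*nuzebos*, *fudiz*, *teras*); -ini when the stem ends in a non-sibilant consonant (*joiv*, *joger*); -ik when the stem ends in a vowel (*poti*, *tiga*, *ihawe*).
*fegzas*: final sound = /s/, a sibilant → -wo → *fegzaswo*.
The final sound of *mivmidiv* is /v/, which is a non-sibilant consonant, so the suffix is -ini, giving *mivmidivini*.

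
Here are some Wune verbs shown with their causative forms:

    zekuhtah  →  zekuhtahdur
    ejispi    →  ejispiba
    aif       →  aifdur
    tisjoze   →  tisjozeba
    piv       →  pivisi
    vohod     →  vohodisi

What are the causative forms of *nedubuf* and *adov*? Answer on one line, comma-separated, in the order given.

nedubufdur, adovisi

The alternation tracks the final sound of the stem — -dur when the stem ends in a voiceless consonant (*zekuhtah*, *aif*); -isi when the stem ends in a voiced consonant (*piv*, *vohod*); -ba when the stem ends in a vowel (*ejispi*, *tisjoze*).
Since the final sound of *nedubuf* is /f/ (a voiceless consonant), it takes -dur, giving *nedubufdur*.
*adov*: final sound = /v/, a voiced consonant → -isi → *adovisi*.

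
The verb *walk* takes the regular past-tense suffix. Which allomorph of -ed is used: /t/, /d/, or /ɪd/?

/t/

The stem *walk* ends in a voiceless consonant other than /t/.
The -ed suffix is realized as /ɪd/ after /t, d/; as /t/ after other voiceless consonants; and as /d/ after other voiced sounds.
So -ed on *walk* is pronounced /t/.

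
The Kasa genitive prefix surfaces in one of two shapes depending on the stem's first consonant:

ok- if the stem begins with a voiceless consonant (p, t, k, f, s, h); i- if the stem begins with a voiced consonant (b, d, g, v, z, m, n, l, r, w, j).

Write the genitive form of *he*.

okhe

*he* — first consonant /h/ (voiceless) → ok- → *okhe*.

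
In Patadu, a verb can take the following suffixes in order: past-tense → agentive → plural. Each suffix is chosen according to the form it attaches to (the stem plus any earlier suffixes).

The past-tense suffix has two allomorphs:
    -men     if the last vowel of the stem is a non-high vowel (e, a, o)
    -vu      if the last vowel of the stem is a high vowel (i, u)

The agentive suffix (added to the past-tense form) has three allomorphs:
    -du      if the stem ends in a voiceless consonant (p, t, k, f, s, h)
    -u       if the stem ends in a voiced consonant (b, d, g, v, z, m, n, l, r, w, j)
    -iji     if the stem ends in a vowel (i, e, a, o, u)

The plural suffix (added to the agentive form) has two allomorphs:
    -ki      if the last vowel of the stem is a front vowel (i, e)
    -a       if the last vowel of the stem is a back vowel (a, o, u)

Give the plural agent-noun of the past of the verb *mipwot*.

*mipwot* — last vowel /o/ (a non-high vowel) → -men → *mipwotmen*.
The past-tense form *mipwotmen*: final sound = /n/, a voiced consonant → -u → *mipwotmenu*.
The last vowel of the agentive form *mipwotmenu* is /u/, which is a back vowel, so the plural suffix is -a, giving *mipwotmenua*.

mipwotmenua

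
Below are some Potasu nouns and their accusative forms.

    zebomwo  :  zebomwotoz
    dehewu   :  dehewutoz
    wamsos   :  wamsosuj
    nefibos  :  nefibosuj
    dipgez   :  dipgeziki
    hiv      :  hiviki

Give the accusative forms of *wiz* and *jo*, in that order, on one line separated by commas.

wiziki, jotoz

The pattern is voicing of the final sound: -uj when the stem ends in a voiceless consonant (*wamsos*, *nefibos*); -iki when the stem ends in a voiced consonant (*dipgez*, *hiv*); -toz when the stem ends in a vowel (*zebomwo*, *dehewu*).
Since the final sound of *wiz* is /z/ (a voiced consonant), it takes -iki, giving *wiziki*.
The final sound of *jo* is /o/, which is a vowel, so the suffix is -toz, giving *jotoz*.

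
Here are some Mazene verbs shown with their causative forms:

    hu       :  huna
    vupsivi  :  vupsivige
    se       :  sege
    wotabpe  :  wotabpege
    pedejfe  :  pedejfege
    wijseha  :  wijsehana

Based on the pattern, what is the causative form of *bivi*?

Looking at the last vowel of each stem: -ge when the last vowel of the stem is a front vowel (*vupsivi*, *se*, *wotabpe*, *pedejfe*); -na when the last vowel of the stem is a back vowel (*hu*, *wijseha*).
Since the last vowel of *bivi* is /i/ (a front vowel), it takes -ge, giving *bivige*.

bivige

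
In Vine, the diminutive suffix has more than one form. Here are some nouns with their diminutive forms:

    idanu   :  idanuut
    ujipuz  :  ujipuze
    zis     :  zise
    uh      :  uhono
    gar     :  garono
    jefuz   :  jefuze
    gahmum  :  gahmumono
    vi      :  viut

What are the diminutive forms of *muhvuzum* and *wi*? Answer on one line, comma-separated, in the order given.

muhvuzumono, wiut

The alternation tracks the final sound of the stem — -e when the stem ends in a sibilant (*ujipuz*, *zis*, *jefuz*); -ono when the stem ends in a non-sibilant consonant (*uh*, *gar*, *gahmum*); -ut when the stem ends in a vowel (*idanu*, *vi*).
*muhvuzum*: final sound = /m/, a non-sibilant consonant → -ono → *muhvuzumono*.
*wi* — final sound /i/ (a vowel) → -ut → *wiut*.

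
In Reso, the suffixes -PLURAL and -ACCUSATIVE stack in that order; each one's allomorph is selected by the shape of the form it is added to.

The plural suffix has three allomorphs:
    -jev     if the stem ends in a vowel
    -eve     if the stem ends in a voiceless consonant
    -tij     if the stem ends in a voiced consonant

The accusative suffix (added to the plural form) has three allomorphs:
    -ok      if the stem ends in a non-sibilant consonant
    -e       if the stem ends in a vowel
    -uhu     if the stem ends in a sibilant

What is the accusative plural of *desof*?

*desof*: final sound = /f/, a voiceless consonant → -eve → *desofeve*.
The final sound of the plural form *desofeve* is /e/, which is a vowel, so the accusative suffix is -e, giving *desofevee*.

desofevee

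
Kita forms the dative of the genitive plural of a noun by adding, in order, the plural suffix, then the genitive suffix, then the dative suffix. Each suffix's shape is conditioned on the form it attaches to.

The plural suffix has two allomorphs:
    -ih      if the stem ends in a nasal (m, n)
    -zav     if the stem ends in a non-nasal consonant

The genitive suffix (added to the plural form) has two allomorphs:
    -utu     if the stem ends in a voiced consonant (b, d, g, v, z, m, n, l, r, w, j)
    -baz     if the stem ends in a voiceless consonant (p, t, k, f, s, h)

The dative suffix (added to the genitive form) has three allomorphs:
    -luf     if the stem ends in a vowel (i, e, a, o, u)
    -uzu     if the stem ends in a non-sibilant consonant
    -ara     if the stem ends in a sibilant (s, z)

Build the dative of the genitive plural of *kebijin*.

kebijinihbazara

*kebijin*: final consonant = /n/, a nasal → -ih → *kebijinih*.
Since the final consonant of the plural form *kebijinih* is /h/ (voiceless), it takes -baz, giving *kebijinihbaz*.
Since the final sound of the genitive form *kebijinihbaz* is /z/ (a sibilant), it takes -ara, giving *kebijinihbazara*.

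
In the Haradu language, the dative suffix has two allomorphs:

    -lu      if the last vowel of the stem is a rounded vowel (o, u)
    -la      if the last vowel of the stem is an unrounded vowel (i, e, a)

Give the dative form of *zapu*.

zapulu

*zapu* — last vowel /u/ (a rounded vowel) → -lu → *zapulu*.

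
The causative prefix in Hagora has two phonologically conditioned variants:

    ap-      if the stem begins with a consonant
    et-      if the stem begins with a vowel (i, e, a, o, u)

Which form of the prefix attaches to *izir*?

The first sound of *izir* is /i/, which is a vowel, so the prefix is et-.

et-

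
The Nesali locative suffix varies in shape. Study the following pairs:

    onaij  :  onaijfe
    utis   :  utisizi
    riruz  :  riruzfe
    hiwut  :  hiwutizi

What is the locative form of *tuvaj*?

The alternation tracks the final consonant of the stem — -izi when the stem ends in a voiceless consonant (*utis*, *hiwut*); -fe when the stem ends in a voiced consonant (*onaij*, *riruz*).
*tuvaj* — final consonant /j/ (voiced) → -fe → *tuvajfe*.

tuvajfe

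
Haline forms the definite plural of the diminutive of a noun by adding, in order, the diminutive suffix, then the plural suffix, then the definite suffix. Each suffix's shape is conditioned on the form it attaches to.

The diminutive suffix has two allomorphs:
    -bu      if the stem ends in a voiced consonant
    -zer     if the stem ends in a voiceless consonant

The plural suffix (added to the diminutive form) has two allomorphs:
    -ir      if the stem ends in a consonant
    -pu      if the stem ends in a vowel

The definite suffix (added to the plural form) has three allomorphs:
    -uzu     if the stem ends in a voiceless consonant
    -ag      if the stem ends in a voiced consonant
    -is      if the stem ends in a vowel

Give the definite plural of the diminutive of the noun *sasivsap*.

The final consonant of *sasivsap* is /p/, which is voiceless, so the diminutive suffix is -zer, giving *sasivsapzer*.
The diminutive form *sasivsapzer*: final sound = /r/, a consonant → -ir → *sasivsapzerir*.
The final sound of the plural form *sasivsapzerir* is /r/, which is a voiced consonant, so the definite suffix is -ag, giving *sasivsapzerirag*.

sasivsapzerirag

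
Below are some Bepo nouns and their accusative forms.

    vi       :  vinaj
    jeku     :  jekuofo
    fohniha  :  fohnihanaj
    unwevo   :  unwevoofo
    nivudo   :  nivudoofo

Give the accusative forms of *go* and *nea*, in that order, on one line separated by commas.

goofo, neanaj

Looking at the last vowel of each stem: -ofo when the last vowel of the stem is a rounded vowel (*jeku*, *unwevo*, *nivudo*); -naj when the last vowel of the stem is an unrounded vowel (*vi*, *fohniha*).
Since the last vowel of *go* is /o/ (a rounded vowel), it takes -ofo, giving *goofo*.
Since the last vowel of *nea* is /a/ (an unrounded vowel), it takes -naj, giving *neanaj*.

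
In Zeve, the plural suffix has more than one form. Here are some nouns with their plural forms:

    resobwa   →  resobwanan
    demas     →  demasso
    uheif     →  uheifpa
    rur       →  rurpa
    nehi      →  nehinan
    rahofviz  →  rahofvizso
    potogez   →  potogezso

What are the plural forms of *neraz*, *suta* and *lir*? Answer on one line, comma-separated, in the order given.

nerazso, sutanan, lirpa

Looking at the final sound of each stem: -so when the stem ends in a sibilant (*demas*, *rahofviz*, *potogez*); -pa when the stem ends in a non-sibilant consonant (*uheif*, *rur*); -nan when the stem ends in a vowel (*resobwa*, *nehi*).
The final sound of *neraz* is /z/, which is a sibilant, so the suffix is -so, giving *nerazso*.
*suta*: final sound = /a/, a vowel → -nan → *sutanan*.
*lir* — final sound /r/ (a non-sibilant consonant) → -pa → *lirpa*.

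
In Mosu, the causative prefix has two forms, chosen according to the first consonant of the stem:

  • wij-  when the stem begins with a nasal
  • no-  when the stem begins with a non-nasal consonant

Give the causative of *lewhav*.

Since the first consonant of *lewhav* is /l/ (non-nasal), it takes no-, giving *nolewhav*.

nolewhav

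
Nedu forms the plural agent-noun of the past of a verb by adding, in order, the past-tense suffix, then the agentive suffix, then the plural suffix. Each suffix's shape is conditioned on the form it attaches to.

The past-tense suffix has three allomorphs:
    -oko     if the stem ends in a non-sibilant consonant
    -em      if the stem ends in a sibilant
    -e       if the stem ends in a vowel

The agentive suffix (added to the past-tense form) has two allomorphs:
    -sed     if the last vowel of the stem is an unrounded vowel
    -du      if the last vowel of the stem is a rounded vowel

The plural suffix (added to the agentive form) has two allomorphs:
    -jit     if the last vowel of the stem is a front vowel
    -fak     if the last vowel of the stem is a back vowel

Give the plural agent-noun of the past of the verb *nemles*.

nemlesemsedjit

Since the final sound of *nemles* is /s/ (a sibilant), it takes -em, giving *nemlesem*.
The past-tense form *nemlesem*: last vowel = /e/, an unrounded vowel → -sed → *nemlesemsed*.
The agentive form *nemlesemsed*: last vowel = /e/, a front vowel → -jit → *nemlesemsedjit*.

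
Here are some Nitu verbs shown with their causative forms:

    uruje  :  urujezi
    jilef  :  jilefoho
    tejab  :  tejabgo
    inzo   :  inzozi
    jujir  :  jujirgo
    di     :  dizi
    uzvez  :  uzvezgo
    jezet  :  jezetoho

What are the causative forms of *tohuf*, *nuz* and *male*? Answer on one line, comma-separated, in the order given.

The pattern is voicing of the final sound: -oho when the stem ends in a voiceless consonant (*jilef*, *jezet*); -go when the stem ends in a voiced consonant (*tejab*, *jujir*, *uzvez*); -zi when the stem ends in a vowel (*uruje*, *inzo*, *di*).
*tohuf* — final sound /f/ (a voiceless consonant) → -oho → *tohufoho*.
The final sound of *nuz* is /z/, which is a voiced consonant, so the suffix is -go, giving *nuzgo*.
*male*: final sound = /e/, a vowel → -zi → *malezi*.

tohufoho, nuzgo, malezi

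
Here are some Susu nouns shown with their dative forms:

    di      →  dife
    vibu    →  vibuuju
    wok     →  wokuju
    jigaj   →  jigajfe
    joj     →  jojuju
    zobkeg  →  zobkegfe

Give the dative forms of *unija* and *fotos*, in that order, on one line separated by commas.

unijafe, fotosuju

The alternation tracks the last vowel of the stem — -uju when the last vowel of the stem is a rounded vowel (*vibu*, *wok*, *joj*); -fe when the last vowel of the stem is an unrounded vowel (*di*, *jigaj*, *zobkeg*).
*unija*: last vowel = /a/, an unrounded vowel → -fe → *unijafe*.
Since the last vowel of *fotos* is /o/ (a rounded vowel), it takes -uju, giving *fotosuju*.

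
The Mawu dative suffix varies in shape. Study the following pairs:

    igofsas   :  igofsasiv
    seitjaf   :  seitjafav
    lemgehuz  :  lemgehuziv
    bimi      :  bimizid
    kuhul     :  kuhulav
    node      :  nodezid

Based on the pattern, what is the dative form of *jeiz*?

The pattern is sibilance of the final sound: -iv when the stem ends in a sibilant (*igofsas*, *lemgehuz*); -av when the stem ends in a non-sibilant consonant (*seitjaf*, *kuhul*); -zid when the stem ends in a vowel (*bimi*, *node*).
*jeiz* — final sound /z/ (a sibilant) → -iv → *jeiziv*.

jeiziv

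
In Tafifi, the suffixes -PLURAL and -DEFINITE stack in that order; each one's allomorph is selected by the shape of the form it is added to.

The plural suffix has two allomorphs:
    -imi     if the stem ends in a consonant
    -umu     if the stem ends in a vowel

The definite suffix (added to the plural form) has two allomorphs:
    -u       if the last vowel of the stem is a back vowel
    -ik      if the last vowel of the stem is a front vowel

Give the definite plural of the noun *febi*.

febiumuu

Since the final sound of *febi* is /i/ (a vowel), it takes -umu, giving *febiumu*.
Since the last vowel of the plural form *febiumu* is /u/ (a back vowel), it takes -u, giving *febiumuu*.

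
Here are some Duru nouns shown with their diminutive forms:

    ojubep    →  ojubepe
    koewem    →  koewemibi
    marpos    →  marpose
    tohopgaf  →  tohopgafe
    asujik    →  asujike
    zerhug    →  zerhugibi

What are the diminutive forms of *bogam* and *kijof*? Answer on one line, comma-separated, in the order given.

bogamibi, kijofe

The suffix is conditioned by the final consonant: -e when the stem ends in a voiceless consonant (*ojubep*, *marpos*, *tohopgaf*, *asujik*); -ibi when the stem ends in a voiced consonant (*koewem*, *zerhug*).
Since the final consonant of *bogam* is /m/ (voiced), it takes -ibi, giving *bogamibi*.
The final consonant of *kijof* is /f/, which is voiceless, so the suffix is -e, giving *kijofe*.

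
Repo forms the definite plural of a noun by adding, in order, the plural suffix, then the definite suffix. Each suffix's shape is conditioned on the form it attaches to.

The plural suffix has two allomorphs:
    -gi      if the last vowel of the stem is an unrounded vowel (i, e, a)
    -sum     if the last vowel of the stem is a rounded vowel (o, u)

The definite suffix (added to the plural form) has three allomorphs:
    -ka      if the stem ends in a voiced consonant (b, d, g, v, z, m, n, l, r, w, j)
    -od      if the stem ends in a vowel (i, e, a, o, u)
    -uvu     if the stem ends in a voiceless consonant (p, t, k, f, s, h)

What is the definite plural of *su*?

The last vowel of *su* is /u/, which is a rounded vowel, so the plural suffix is -sum, giving *susum*.
The final sound of the plural form *susum* is /m/, which is a voiced consonant, so the definite suffix is -ka, giving *susumka*.

susumka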